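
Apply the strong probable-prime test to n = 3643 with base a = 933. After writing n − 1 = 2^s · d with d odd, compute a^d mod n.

n − 1 = 3642 = 2^1 · 1821, so s = 1 and d = 1821.
933^1821 mod 3643 = 3642.

3642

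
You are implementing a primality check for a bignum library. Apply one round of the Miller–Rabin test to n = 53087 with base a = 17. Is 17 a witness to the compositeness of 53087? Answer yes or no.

no

n − 1 = 53086 = 2^1 · 26543, so s = 1 and d = 26543.
x_0 = 17^26543 mod 53087 = 1.
x_0 = 1, so 17 is not a witness.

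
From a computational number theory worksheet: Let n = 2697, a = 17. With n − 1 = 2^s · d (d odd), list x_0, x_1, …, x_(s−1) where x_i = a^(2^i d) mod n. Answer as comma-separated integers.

n − 1 = 2696 = 2^3 · 337, so s = 3 and d = 337.
x_0 = 17^337 mod 2697 = 539.
x_1 = 539^2 mod 2697 = 1942.
x_2 = 1942^2 mod 2697 = 958.

539, 1942, 958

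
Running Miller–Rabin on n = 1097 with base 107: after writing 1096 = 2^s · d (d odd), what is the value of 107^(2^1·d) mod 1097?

1

n − 1 = 1096 = 2^3 · 137, so s = 3 and d = 137.
By repeated squaring, 107^137 ≡ 1 (mod 1097).
x_0 = 1.
x_1 = 1^2 mod 1097 = 1.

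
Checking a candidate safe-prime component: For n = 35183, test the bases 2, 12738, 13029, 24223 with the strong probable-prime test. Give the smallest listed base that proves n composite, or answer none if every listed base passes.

2

n − 1 = 35182 = 2^1 · 17591, so s = 1 and d = 17591.
Base 2: x_0 = 2^17591 mod 35183 = 17601. x_0 ∉ {1, 35182} and s = 1, so 2 is a Miller–Rabin witness and 35183 is composite.
Base 12738: x_0 = 12738^17591 mod 35183 = 20191. x_0 ∉ {1, 35182} and s = 1, so 12738 is a Miller–Rabin witness and 35183 is composite.
Base 13029: x_0 = 13029^17591 mod 35183 = 27664. x_0 ∉ {1, 35182} and s = 1, so 13029 is a Miller–Rabin witness and 35183 is composite.
Base 24223: x_0 = 24223^17591 mod 35183 = 25044. x_0 ∉ {1, 35182} and s = 1, so 24223 is a Miller–Rabin witness and 35183 is composite.
The smallest witness among the given bases is 2.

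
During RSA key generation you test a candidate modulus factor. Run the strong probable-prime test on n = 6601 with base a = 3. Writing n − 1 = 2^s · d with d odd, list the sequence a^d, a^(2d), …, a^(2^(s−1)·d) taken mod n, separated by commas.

n − 1 = 6600 = 2^3 · 825, so s = 3 and d = 825.
x_0 = 3^825 mod 6601 = 3037.
x_1 = 3037^2 mod 6601 = 1772.
x_2 = 1772^2 mod 6601 = 4509.

3037, 1772, 4509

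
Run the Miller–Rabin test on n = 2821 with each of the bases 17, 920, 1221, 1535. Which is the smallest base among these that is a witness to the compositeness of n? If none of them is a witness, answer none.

n − 1 = 2820 = 2^2 · 705, so s = 2 and d = 705.
Base 17: x_0 = 17^705 mod 2821 = 2820. x_0 = 2820 ≡ −1, so 17 is not a witness.
Base 920: x_0 = 920^705 mod 2821 = 2820. x_0 = 2820 ≡ −1, so 920 is not a witness.
Base 1221: x_0 = 1221^705 mod 2821 = 2820. x_0 = 2820 ≡ −1, so 1221 is not a witness.
Base 1535: x_0 = 1535^705 mod 2821 = 1. x_0 = 1, so 1535 is not a witness.
No listed base is a witness for 2821.

none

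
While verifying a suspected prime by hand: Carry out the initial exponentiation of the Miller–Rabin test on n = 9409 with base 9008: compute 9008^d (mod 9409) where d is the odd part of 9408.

n − 1 = 9408 = 2^6 · 147, so s = 6 and d = 147.
Repeated squaring mod 9409: 9008^1 ≡ 9008, 9008^2 ≡ 848, 9008^4 ≡ 4020, 9008^8 ≡ 5147, 9008^16 ≡ 5274, 9008^32 ≡ 2072, 9008^64 ≡ 2680, 9008^128 ≡ 3333.
147 = 128 + 16 + 2 + 1, so 9008^147 ≡ 3333·5274·848·9008 ≡ 1906 (mod 9409).

1906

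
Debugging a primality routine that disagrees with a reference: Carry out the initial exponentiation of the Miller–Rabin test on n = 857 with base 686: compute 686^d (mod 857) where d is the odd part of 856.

n − 1 = 856 = 2^3 · 107, so s = 3 and d = 107.
686^107 mod 857 = 669.

669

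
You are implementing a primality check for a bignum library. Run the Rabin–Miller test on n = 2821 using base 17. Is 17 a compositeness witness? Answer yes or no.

no

n − 1 = 2820 = 2^2 · 705, so s = 2 and d = 705.
Repeated squaring mod 2821: 17^1 ≡ 17, 17^2 ≡ 289, 17^4 ≡ 1712, 17^8 ≡ 2746, 17^16 ≡ 2804, 17^32 ≡ 289, 17^64 ≡ 1712, 17^128 ≡ 2746, 17^256 ≡ 2804, 17^512 ≡ 289.
705 = 512 + 128 + 64 + 1, so 17^705 ≡ 289·2746·1712·17 ≡ 2820 (mod 2821).
x_0 = 17^705 mod 2821 = 2820.
x_0 = 2820 ≡ −1, so 17 is not a witness.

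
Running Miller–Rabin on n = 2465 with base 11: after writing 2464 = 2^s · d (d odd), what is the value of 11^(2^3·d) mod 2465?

1886

n − 1 = 2464 = 2^5 · 77, so s = 5 and d = 77.
x_0 = 11^77 mod 2465 = 1061.
x_1 = 1061^2 mod 2465 = 1681.
x_2 = 1681^2 mod 2465 = 871.
x_3 = 871^2 mod 2465 = 1886.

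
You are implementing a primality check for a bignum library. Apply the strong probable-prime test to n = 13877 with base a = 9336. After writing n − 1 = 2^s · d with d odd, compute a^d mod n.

13876

n − 1 = 13876 = 2^2 · 3469, so s = 2 and d = 3469.
9336^3469 mod 13877 = 13876.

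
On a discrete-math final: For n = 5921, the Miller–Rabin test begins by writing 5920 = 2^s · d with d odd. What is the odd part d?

Halving: 5920 → 2960 → 1480 → 740 → 370 → 185; 185 is odd.
So 5920 = 2^5 · 185.

185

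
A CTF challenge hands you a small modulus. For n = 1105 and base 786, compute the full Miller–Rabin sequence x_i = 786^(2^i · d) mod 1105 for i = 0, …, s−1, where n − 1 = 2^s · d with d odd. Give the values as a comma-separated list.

616, 441, 1, 1

n − 1 = 1104 = 2^4 · 69, so s = 4 and d = 69.
x_0 = 786^69 mod 1105 = 616.
x_1 = 616^2 mod 1105 = 441.
x_2 = 441^2 mod 1105 = 1.
x_3 = 1^2 mod 1105 = 1.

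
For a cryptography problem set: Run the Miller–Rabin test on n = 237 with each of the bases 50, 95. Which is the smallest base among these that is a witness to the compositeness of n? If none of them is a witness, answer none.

50

n − 1 = 236 = 2^2 · 59, so s = 2 and d = 59.
Base 50: x_0 = 50^59 mod 237 = 203. x_0 is neither 1 nor 236, so continue squaring. x_1 = 203^2 mod 237 = 208. Reached i = s−1 = 1 without hitting −1: 50 is a Miller–Rabin witness and 237 is composite.
Base 95: x_0 = 95^59 mod 237 = 83. x_0 is neither 1 nor 236, so continue squaring. x_1 = 83^2 mod 237 = 16. Reached i = s−1 = 1 without hitting −1: 95 is a Miller–Rabin witness and 237 is composite.
The smallest witness among the given bases is 50.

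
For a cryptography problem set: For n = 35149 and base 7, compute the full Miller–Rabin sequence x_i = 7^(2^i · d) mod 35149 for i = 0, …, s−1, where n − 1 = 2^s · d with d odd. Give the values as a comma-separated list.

35148, 1

n − 1 = 35148 = 2^2 · 8787, so s = 2 and d = 8787.
x_0 = 7^8787 mod 35149 = 35148.
x_1 = 35148^2 mod 35149 = 1.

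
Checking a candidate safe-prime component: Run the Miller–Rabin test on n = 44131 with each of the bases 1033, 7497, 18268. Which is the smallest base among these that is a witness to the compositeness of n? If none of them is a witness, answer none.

none

n − 1 = 44130 = 2^1 · 22065, so s = 1 and d = 22065.
Base 1033: x_0 = 1033^22065 mod 44131 = 1. x_0 = 1, so 1033 is not a witness.
Base 7497: x_0 = 7497^22065 mod 44131 = 1. x_0 = 1, so 7497 is not a witness.
Base 18268: x_0 = 18268^22065 mod 44131 = 44130. x_0 = 44130 ≡ −1, so 18268 is not a witness.
No listed base is a witness for 44131.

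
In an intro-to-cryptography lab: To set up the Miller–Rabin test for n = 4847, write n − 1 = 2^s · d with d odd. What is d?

2423

Halving: 4846 → 2423; 2423 is odd.
So 4846 = 2^1 · 2423.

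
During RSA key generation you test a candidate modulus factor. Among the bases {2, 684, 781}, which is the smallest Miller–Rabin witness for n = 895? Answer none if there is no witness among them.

2

n − 1 = 894 = 2^1 · 447, so s = 1 and d = 447.
Base 2: x_0 = 2^447 mod 895 = 533. x_0 ∉ {1, 894} and s = 1, so 2 is a Miller–Rabin witness and 895 is composite.
Base 684: x_0 = 684^447 mod 895 = 129. x_0 ∉ {1, 894} and s = 1, so 684 is a Miller–Rabin witness and 895 is composite.
Base 781: x_0 = 781^447 mod 895 = 466. x_0 ∉ {1, 894} and s = 1, so 781 is a Miller–Rabin witness and 895 is composite.
The smallest witness among the given bases is 2.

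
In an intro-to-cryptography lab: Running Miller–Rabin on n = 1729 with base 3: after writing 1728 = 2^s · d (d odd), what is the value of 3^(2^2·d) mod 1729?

1

n − 1 = 1728 = 2^6 · 27, so s = 6 and d = 27.
x_0 = 3^27 mod 1729 = 664.
x_1 = 664^2 mod 1729 = 1.
x_2 = 1^2 mod 1729 = 1.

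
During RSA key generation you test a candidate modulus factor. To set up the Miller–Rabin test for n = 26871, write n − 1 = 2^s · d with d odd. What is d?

Halving: 26870 → 13435; 13435 is odd.
So 26870 = 2^1 · 13435.

13435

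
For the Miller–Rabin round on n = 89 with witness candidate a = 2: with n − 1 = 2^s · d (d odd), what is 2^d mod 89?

n − 1 = 88 = 2^3 · 11, so s = 3 and d = 11.
By repeated squaring, 2^11 ≡ 1 (mod 89).

1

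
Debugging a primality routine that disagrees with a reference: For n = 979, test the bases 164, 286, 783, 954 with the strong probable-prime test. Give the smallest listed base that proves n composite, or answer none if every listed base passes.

n − 1 = 978 = 2^1 · 489, so s = 1 and d = 489.
Base 164: x_0 = 164^489 mod 979 = 175. x_0 ∉ {1, 978} and s = 1, so 164 is a Miller–Rabin witness and 979 is composite.
Base 286: x_0 = 286^489 mod 979 = 682. x_0 ∉ {1, 978} and s = 1, so 286 is a Miller–Rabin witness and 979 is composite.
Base 783: x_0 = 783^489 mod 979 = 347. x_0 ∉ {1, 978} and s = 1, so 783 is a Miller–Rabin witness and 979 is composite.
Base 954: x_0 = 954^489 mod 979 = 612. x_0 ∉ {1, 978} and s = 1, so 954 is a Miller–Rabin witness and 979 is composite.
The smallest witness among the given bases is 164.

164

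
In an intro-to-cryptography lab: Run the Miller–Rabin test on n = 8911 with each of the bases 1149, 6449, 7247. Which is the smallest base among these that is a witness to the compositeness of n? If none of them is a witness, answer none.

6449

n − 1 = 8910 = 2^1 · 4455, so s = 1 and d = 4455.
Base 1149: x_0 = 1149^4455 mod 8911 = 1. x_0 = 1, so 1149 is not a witness.
Base 6449: x_0 = 6449^4455 mod 8911 = 6098. x_0 ∉ {1, 8910} and s = 1, so 6449 is a Miller–Rabin witness and 8911 is composite.
Base 7247: x_0 = 7247^4455 mod 8911 = 6364. x_0 ∉ {1, 8910} and s = 1, so 7247 is a Miller–Rabin witness and 8911 is composite.
The smallest witness among the given bases is 6449.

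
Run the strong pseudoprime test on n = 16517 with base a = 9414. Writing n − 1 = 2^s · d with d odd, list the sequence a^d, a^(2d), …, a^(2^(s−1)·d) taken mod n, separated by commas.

n − 1 = 16516 = 2^2 · 4129, so s = 2 and d = 4129.
x_0 = 9414^4129 mod 16517 = 4396.
x_1 = 4396^2 mod 16517 = 16443.

4396, 16443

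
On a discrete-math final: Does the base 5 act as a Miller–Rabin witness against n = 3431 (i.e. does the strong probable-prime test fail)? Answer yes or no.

n − 1 = 3430 = 2^1 · 1715, so s = 1 and d = 1715.
x_0 = 5^1715 mod 3431 = 889.
x_0 ∉ {1, 3430} and s = 1, so 5 is a Miller–Rabin witness and 3431 is composite.

yes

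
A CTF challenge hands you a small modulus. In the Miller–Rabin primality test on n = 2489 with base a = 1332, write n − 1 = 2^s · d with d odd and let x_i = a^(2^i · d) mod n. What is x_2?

175

n − 1 = 2488 = 2^3 · 311, so s = 3 and d = 311.
x_0 = 1332^311 mod 2489 = 1058.
x_1 = 1058^2 mod 2489 = 1803.
x_2 = 1803^2 mod 2489 = 175.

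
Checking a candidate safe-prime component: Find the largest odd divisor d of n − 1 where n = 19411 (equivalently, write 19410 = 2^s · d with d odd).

9705

Halving: 19410 → 9705; 9705 is odd.
So 19410 = 2^1 · 9705.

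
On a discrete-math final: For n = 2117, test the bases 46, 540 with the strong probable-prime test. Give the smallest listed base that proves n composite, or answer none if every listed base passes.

540

n − 1 = 2116 = 2^2 · 529, so s = 2 and d = 529.
Base 46: x_0 = 46^529 mod 2117 = 46. x_0 is neither 1 nor 2116, so continue squaring. x_1 = 46^2 mod 2117 = 2116. x_1 ≡ −1, so 46 is not a witness.
Base 540: x_0 = 540^529 mod 2117 = 1199. x_0 is neither 1 nor 2116, so continue squaring. x_1 = 1199^2 mod 2117 = 158. Reached i = s−1 = 1 without hitting −1: 540 is a Miller–Rabin witness and 2117 is composite.
The smallest witness among the given bases is 540.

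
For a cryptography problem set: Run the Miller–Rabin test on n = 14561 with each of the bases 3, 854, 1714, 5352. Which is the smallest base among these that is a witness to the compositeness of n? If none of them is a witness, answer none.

n − 1 = 14560 = 2^5 · 455, so s = 5 and d = 455.
Base 3: x_0 = 3^455 mod 14561 = 2187. x_0 is neither 1 nor 14560, so continue squaring. x_1 = 2187^2 mod 14561 = 6961. x_2 = 6961^2 mod 14561 = 11074. x_3 = 11074^2 mod 14561 = 734. x_4 = 734^2 mod 14561 = 14560. x_4 ≡ −1, so 3 is not a witness.
Base 854: x_0 = 854^455 mod 14561 = 3548. x_0 is neither 1 nor 14560, so continue squaring. x_1 = 3548^2 mod 14561 = 7600. x_2 = 7600^2 mod 14561 = 11074. x_3 = 11074^2 mod 14561 = 734. x_4 = 734^2 mod 14561 = 14560. x_4 ≡ −1, so 854 is not a witness.
Base 1714: x_0 = 1714^455 mod 14561 = 3278. x_0 is neither 1 nor 14560, so continue squaring. x_1 = 3278^2 mod 14561 = 13827. x_2 = 13827^2 mod 14561 = 14560. x_2 ≡ −1, so 1714 is not a witness.
Base 5352: x_0 = 5352^455 mod 14561 = 7462. x_0 is neither 1 nor 14560, so continue squaring. x_1 = 7462^2 mod 14561 = 180. x_2 = 180^2 mod 14561 = 3278. x_3 = 3278^2 mod 14561 = 13827. x_4 = 13827^2 mod 14561 = 14560. x_4 ≡ −1, so 5352 is not a witness.
No listed base is a witness for 14561.

none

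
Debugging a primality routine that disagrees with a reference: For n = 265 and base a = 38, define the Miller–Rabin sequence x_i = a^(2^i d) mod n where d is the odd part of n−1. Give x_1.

n − 1 = 264 = 2^3 · 33, so s = 3 and d = 33.
x_0 = 38^33 mod 265 = 223.
x_1 = 223^2 mod 265 = 174.

174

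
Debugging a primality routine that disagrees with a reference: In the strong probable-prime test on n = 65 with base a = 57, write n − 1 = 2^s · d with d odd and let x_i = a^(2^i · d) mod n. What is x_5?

1

n − 1 = 64 = 2^6 · 1, so s = 6 and d = 1.
x_0 = 57^1 mod 65 = 57.
x_1 = 57^2 mod 65 = 64.
x_2 = 64^2 mod 65 = 1.
x_3 = 1^2 mod 65 = 1.
x_4 = 1^2 mod 65 = 1.
x_5 = 1^2 mod 65 = 1.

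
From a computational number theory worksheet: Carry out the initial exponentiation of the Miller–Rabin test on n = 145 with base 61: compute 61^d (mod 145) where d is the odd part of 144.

21

n − 1 = 144 = 2^4 · 9, so s = 4 and d = 9.
61^9 mod 145 = 21.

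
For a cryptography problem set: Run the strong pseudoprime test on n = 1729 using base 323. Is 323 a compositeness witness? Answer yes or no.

yes

n − 1 = 1728 = 2^6 · 27, so s = 6 and d = 27.
Repeated squaring mod 1729: 323^1 ≡ 323, 323^2 ≡ 589, 323^4 ≡ 1121, 323^8 ≡ 1387, 323^16 ≡ 1121.
27 = 16 + 8 + 2 + 1, so 323^27 ≡ 1121·1387·589·323 ≡ 57 (mod 1729).
x_0 = 323^27 mod 1729 = 57.
x_0 is neither 1 nor 1728, so continue squaring.
x_1 = 57^2 mod 1729 = 1520.
x_2 = 1520^2 mod 1729 = 456.
x_3 = 456^2 mod 1729 = 456.
x_4 = 456^2 mod 1729 = 456.
x_5 = 456^2 mod 1729 = 456.
Reached i = s−1 = 5 without hitting −1: 323 is a Miller–Rabin witness and 1729 is composite.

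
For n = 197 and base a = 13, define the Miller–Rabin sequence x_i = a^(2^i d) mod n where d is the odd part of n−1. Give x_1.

n − 1 = 196 = 2^2 · 49, so s = 2 and d = 49.
x_0 = 13^49 mod 197 = 183.
x_1 = 183^2 mod 197 = 196.

196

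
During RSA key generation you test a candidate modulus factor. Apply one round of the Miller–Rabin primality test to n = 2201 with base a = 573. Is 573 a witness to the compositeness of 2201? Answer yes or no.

n − 1 = 2200 = 2^3 · 275, so s = 3 and d = 275.
x_0 = 573^275 mod 2201 = 1208.
x_0 is neither 1 nor 2200, so continue squaring.
x_1 = 1208^2 mod 2201 = 1.
x_1 = 1 but x_0 ≠ ±1, a nontrivial square root of 1 — 573 is a witness and 2201 is composite.

yes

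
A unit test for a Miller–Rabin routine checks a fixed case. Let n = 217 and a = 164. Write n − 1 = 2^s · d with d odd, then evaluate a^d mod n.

188

n − 1 = 216 = 2^3 · 27, so s = 3 and d = 27.
164^27 mod 217 = 188.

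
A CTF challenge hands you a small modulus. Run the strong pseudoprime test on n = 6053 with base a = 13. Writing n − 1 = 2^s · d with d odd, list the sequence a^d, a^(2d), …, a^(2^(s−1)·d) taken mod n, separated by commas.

3221, 6052

n − 1 = 6052 = 2^2 · 1513, so s = 2 and d = 1513.
x_0 = 13^1513 mod 6053 = 3221.
x_1 = 3221^2 mod 6053 = 6052.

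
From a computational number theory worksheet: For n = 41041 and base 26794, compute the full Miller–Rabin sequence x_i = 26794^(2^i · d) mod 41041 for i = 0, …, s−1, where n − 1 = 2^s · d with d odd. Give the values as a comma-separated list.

3576, 24025, 1, 1

n − 1 = 41040 = 2^4 · 2565, so s = 4 and d = 2565.
x_0 = 26794^2565 mod 41041 = 3576.
x_1 = 3576^2 mod 41041 = 24025.
x_2 = 24025^2 mod 41041 = 1.
x_3 = 1^2 mod 41041 = 1.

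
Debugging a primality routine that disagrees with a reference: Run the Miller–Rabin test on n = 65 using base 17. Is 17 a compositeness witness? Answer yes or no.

yes

n − 1 = 64 = 2^6 · 1, so s = 6 and d = 1.
x_0 = 17^1 mod 65 = 17.
x_0 is neither 1 nor 64, so continue squaring.
x_1 = 17^2 mod 65 = 29.
x_2 = 29^2 mod 65 = 61.
x_3 = 61^2 mod 65 = 16.
x_4 = 16^2 mod 65 = 61.
x_5 = 61^2 mod 65 = 16.
Reached i = s−1 = 5 without hitting −1: 17 is a Miller–Rabin witness and 65 is composite.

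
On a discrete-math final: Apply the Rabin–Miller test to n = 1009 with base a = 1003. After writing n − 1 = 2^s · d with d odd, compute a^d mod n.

n − 1 = 1008 = 2^4 · 63, so s = 4 and d = 63.
Repeated squaring mod 1009: 1003^1 ≡ 1003, 1003^2 ≡ 36, 1003^4 ≡ 287, 1003^8 ≡ 640, 1003^16 ≡ 955, 1003^32 ≡ 898.
63 = 32 + 16 + 8 + 4 + 2 + 1, so 1003^63 ≡ 898·955·640·287·36·1003 ≡ 469 (mod 1009).

469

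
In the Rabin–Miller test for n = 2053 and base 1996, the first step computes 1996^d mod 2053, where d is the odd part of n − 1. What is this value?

2052

n − 1 = 2052 = 2^2 · 513, so s = 2 and d = 513.
1996^513 mod 2053 = 2052.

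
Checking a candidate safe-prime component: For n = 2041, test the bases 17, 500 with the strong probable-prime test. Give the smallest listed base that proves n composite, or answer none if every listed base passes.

17

n − 1 = 2040 = 2^3 · 255, so s = 3 and d = 255.
Base 17: x_0 = 17^255 mod 2041 = 1364. x_0 is neither 1 nor 2040, so continue squaring. x_1 = 1364^2 mod 2041 = 1145. x_2 = 1145^2 mod 2041 = 703. Reached i = s−1 = 2 without hitting −1: 17 is a Miller–Rabin witness and 2041 is composite.
Base 500: x_0 = 500^255 mod 2041 = 1750. x_0 is neither 1 nor 2040, so continue squaring. x_1 = 1750^2 mod 2041 = 1000. x_2 = 1000^2 mod 2041 = 1951. Reached i = s−1 = 2 without hitting −1: 500 is a Miller–Rabin witness and 2041 is composite.
The smallest witness among the given bases is 17.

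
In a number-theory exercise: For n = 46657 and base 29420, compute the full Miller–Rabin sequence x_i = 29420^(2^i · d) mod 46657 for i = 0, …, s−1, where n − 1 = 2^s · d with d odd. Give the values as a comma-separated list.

3706, 17278, 17798, 14431, 23570, 1

n − 1 = 46656 = 2^6 · 729, so s = 6 and d = 729.
x_0 = 29420^729 mod 46657 = 3706.
x_1 = 3706^2 mod 46657 = 17278.
x_2 = 17278^2 mod 46657 = 17798.
x_3 = 17798^2 mod 46657 = 14431.
x_4 = 14431^2 mod 46657 = 23570.
x_5 = 23570^2 mod 46657 = 1.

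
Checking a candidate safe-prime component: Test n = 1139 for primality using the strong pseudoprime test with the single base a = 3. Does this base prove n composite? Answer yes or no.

n − 1 = 1138 = 2^1 · 569, so s = 1 and d = 569.
Repeated squaring mod 1139: 3^1 ≡ 3, 3^2 ≡ 9, 3^4 ≡ 81, 3^8 ≡ 866, 3^16 ≡ 494, 3^32 ≡ 290, 3^64 ≡ 953, 3^128 ≡ 426, 3^256 ≡ 375, 3^512 ≡ 528.
569 = 512 + 32 + 16 + 8 + 1, so 3^569 ≡ 528·290·494·866·3 ≡ 541 (mod 1139).
x_0 = 3^569 mod 1139 = 541.
x_0 ∉ {1, 1138} and s = 1, so 3 is a Miller–Rabin witness and 1139 is composite.

yes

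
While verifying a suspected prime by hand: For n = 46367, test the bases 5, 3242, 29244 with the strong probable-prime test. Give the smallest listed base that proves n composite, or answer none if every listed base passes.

n − 1 = 46366 = 2^1 · 23183, so s = 1 and d = 23183.
Base 5: x_0 = 5^23183 mod 46367 = 45296. x_0 ∉ {1, 46366} and s = 1, so 5 is a Miller–Rabin witness and 46367 is composite.
Base 3242: x_0 = 3242^23183 mod 46367 = 30622. x_0 ∉ {1, 46366} and s = 1, so 3242 is a Miller–Rabin witness and 46367 is composite.
Base 29244: x_0 = 29244^23183 mod 46367 = 41668. x_0 ∉ {1, 46366} and s = 1, so 29244 is a Miller–Rabin witness and 46367 is composite.
The smallest witness among the given bases is 5.

5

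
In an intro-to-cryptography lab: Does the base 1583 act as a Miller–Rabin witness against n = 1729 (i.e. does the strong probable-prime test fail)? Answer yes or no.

yes

n − 1 = 1728 = 2^6 · 27, so s = 6 and d = 27.
x_0 = 1583^27 mod 1729 = 1065.
x_0 is neither 1 nor 1728, so continue squaring.
x_1 = 1065^2 mod 1729 = 1.
x_1 = 1 but x_0 ≠ ±1, a nontrivial square root of 1 — 1583 is a witness and 1729 is composite.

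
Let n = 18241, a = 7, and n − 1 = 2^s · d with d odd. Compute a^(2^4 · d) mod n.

n − 1 = 18240 = 2^6 · 285, so s = 6 and d = 285.
x_0 = 7^285 mod 18241 = 16343.
x_1 = 16343^2 mod 18241 = 8927.
x_2 = 8927^2 mod 18241 = 14641.
x_3 = 14641^2 mod 18241 = 8890.
x_4 = 8890^2 mod 18241 = 12088.

12088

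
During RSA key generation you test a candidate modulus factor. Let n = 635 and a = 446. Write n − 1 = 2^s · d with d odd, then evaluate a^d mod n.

601

n − 1 = 634 = 2^1 · 317, so s = 1 and d = 317.
446^317 mod 635 = 601.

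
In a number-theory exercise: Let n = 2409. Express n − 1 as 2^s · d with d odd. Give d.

301

Halving: 2408 → 1204 → 602 → 301; 301 is odd.
So 2408 = 2^3 · 301.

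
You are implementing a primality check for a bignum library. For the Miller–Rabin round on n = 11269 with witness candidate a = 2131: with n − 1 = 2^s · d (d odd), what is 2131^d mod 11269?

n − 1 = 11268 = 2^2 · 2817, so s = 2 and d = 2817.
2131^2817 mod 11269 = 3463.

3463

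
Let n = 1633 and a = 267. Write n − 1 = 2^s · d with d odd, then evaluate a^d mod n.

1261

n − 1 = 1632 = 2^5 · 51, so s = 5 and d = 51.
By repeated squaring, 267^51 ≡ 1261 (mod 1633).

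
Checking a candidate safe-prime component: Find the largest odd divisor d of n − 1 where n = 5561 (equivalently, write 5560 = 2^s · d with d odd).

Halving: 5560 → 2780 → 1390 → 695; 695 is odd.
So 5560 = 2^3 · 695.

695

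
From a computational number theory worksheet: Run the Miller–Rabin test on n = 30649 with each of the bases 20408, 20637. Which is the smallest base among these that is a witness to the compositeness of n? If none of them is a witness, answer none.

n − 1 = 30648 = 2^3 · 3831, so s = 3 and d = 3831.
Base 20408: x_0 = 20408^3831 mod 30649 = 18402. x_0 is neither 1 nor 30648, so continue squaring. x_1 = 18402^2 mod 30649 = 23452. x_2 = 23452^2 mod 30649 = 30648. x_2 ≡ −1, so 20408 is not a witness.
Base 20637: x_0 = 20637^3831 mod 30649 = 23452. x_0 is neither 1 nor 30648, so continue squaring. x_1 = 23452^2 mod 30649 = 30648. x_1 ≡ −1, so 20637 is not a witness.
No listed base is a witness for 30649.

none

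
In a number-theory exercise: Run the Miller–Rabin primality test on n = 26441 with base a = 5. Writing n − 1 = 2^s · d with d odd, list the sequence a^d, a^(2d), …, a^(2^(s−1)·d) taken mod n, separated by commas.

5131, 18366, 2119

n − 1 = 26440 = 2^3 · 3305, so s = 3 and d = 3305.
x_0 = 5^3305 mod 26441 = 5131.
x_1 = 5131^2 mod 26441 = 18366.
x_2 = 18366^2 mod 26441 = 2119.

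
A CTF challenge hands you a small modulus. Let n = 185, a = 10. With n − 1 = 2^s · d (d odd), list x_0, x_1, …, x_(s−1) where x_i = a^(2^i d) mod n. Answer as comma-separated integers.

n − 1 = 184 = 2^3 · 23, so s = 3 and d = 23.
x_0 = 10^23 mod 185 = 100.
x_1 = 100^2 mod 185 = 10.
x_2 = 10^2 mod 185 = 100.

100, 10, 100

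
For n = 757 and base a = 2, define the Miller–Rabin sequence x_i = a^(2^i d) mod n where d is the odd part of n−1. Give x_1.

756

n − 1 = 756 = 2^2 · 189, so s = 2 and d = 189.
x_0 = 2^189 mod 757 = 87.
x_1 = 87^2 mod 757 = 756.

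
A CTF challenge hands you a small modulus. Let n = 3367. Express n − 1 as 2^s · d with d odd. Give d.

Halving: 3366 → 1683; 1683 is odd.
So 3366 = 2^1 · 1683.

1683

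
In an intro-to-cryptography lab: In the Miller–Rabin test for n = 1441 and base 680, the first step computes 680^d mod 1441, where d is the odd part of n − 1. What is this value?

n − 1 = 1440 = 2^5 · 45, so s = 5 and d = 45.
680^45 mod 1441 = 980.

980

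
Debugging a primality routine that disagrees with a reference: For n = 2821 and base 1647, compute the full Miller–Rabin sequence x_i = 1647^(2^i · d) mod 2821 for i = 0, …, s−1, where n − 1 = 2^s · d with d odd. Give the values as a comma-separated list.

n − 1 = 2820 = 2^2 · 705, so s = 2 and d = 705.
x_0 = 1647^705 mod 2821 = 1.
x_1 = 1^2 mod 2821 = 1.

1, 1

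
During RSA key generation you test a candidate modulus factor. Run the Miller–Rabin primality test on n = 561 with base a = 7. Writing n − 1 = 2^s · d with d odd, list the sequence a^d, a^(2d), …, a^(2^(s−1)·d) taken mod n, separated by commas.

n − 1 = 560 = 2^4 · 35, so s = 4 and d = 35.
x_0 = 7^35 mod 561 = 241.
x_1 = 241^2 mod 561 = 298.
x_2 = 298^2 mod 561 = 166.
x_3 = 166^2 mod 561 = 67.

241, 298, 166, 67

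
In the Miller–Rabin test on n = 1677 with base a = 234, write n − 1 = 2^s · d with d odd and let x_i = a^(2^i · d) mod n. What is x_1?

468

n − 1 = 1676 = 2^2 · 419, so s = 2 and d = 419.
x_0 = 234^419 mod 1677 = 507.
x_1 = 507^2 mod 1677 = 468.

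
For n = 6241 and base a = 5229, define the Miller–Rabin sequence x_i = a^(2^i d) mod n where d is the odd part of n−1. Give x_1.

n − 1 = 6240 = 2^5 · 195, so s = 5 and d = 195.
Repeated squaring mod 6241: 5229^1 ≡ 5229, 5229^2 ≡ 620, 5229^4 ≡ 3699, 5229^8 ≡ 2329, 5229^16 ≡ 812, 5229^32 ≡ 4039, 5229^64 ≡ 5788, 5229^128 ≡ 5497.
195 = 128 + 64 + 2 + 1, so 5229^195 ≡ 5497·5788·620·5229 ≡ 2290 (mod 6241).
x_0 = 2290.
x_1 = 2290^2 mod 6241 = 1660.

1660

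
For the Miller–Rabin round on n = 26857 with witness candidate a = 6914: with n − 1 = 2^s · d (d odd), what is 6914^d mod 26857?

24571

n − 1 = 26856 = 2^3 · 3357, so s = 3 and d = 3357.
Repeated squaring mod 26857: 6914^1 ≡ 6914, 6914^2 ≡ 24793, 6914^4 ≡ 16690, 6914^8 ≡ 22153, 6914^16 ≡ 24305, 6914^32 ≡ 13310, 6914^64 ≡ 7328, 6914^128 ≡ 12441, 6914^256 ≡ 1590, 6914^512 ≡ 3542, 6914^1024 ≡ 3545, 6914^2048 ≡ 24806.
3357 = 2048 + 1024 + 256 + 16 + 8 + 4 + 1, so 6914^3357 ≡ 24806·3545·1590·24305·22153·16690·6914 ≡ 24571 (mod 26857).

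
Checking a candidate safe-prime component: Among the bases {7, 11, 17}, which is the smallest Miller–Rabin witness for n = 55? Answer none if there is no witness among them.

7

n − 1 = 54 = 2^1 · 27, so s = 1 and d = 27.
Base 7: x_0 = 7^27 mod 55 = 28. x_0 ∉ {1, 54} and s = 1, so 7 is a Miller–Rabin witness and 55 is composite.
Base 11: x_0 = 11^27 mod 55 = 11. x_0 ∉ {1, 54} and s = 1, so 11 is a Miller–Rabin witness and 55 is composite.
Base 17: x_0 = 17^27 mod 55 = 8. x_0 ∉ {1, 54} and s = 1, so 17 is a Miller–Rabin witness and 55 is composite.
The smallest witness among the given bases is 7.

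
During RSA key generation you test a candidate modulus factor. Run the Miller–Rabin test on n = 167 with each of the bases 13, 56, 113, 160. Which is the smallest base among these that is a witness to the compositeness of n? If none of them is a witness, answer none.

none

n − 1 = 166 = 2^1 · 83, so s = 1 and d = 83.
Base 13: x_0 = 13^83 mod 167 = 166. x_0 = 166 ≡ −1, so 13 is not a witness.
Base 56: x_0 = 56^83 mod 167 = 1. x_0 = 1, so 56 is not a witness.
Base 113: x_0 = 113^83 mod 167 = 166. x_0 = 166 ≡ −1, so 113 is not a witness.
Base 160: x_0 = 160^83 mod 167 = 166. x_0 = 166 ≡ −1, so 160 is not a witness.
No listed base is a witness for 167.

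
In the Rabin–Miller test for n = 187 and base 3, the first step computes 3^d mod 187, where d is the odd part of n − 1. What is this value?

n − 1 = 186 = 2^1 · 93, so s = 1 and d = 93.
3^93 mod 187 = 148.

148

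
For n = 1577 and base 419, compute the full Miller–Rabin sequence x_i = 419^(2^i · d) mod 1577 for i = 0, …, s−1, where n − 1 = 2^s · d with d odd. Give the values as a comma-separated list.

n − 1 = 1576 = 2^3 · 197, so s = 3 and d = 197.
x_0 = 419^197 mod 1577 = 476.
x_1 = 476^2 mod 1577 = 1065.
x_2 = 1065^2 mod 1577 = 362.

476, 1065, 362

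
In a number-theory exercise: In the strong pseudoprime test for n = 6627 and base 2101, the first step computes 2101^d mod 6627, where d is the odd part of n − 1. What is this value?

n − 1 = 6626 = 2^1 · 3313, so s = 1 and d = 3313.
Repeated squaring mod 6627: 2101^1 ≡ 2101, 2101^2 ≡ 619, 2101^4 ≡ 5422, 2101^8 ≡ 712, 2101^16 ≡ 3292, 2101^32 ≡ 2119, 2101^64 ≡ 3682, 2101^128 ≡ 4909, 2101^256 ≡ 2509, 2101^512 ≡ 6058, 2101^1024 ≡ 5665, 2101^2048 ≡ 4291.
3313 = 2048 + 1024 + 128 + 64 + 32 + 16 + 1, so 2101^3313 ≡ 4291·5665·4909·3682·2119·3292·2101 ≡ 1960 (mod 6627).

1960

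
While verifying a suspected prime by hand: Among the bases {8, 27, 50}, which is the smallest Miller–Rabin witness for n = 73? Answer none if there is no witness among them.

none

n − 1 = 72 = 2^3 · 9, so s = 3 and d = 9.
Base 8: x_0 = 8^9 mod 73 = 1. x_0 = 1, so 8 is not a witness.
Base 27: x_0 = 27^9 mod 73 = 27. x_0 is neither 1 nor 72, so continue squaring. x_1 = 27^2 mod 73 = 72. x_1 ≡ −1, so 27 is not a witness.
Base 50: x_0 = 50^9 mod 73 = 27. x_0 is neither 1 nor 72, so continue squaring. x_1 = 27^2 mod 73 = 72. x_1 ≡ −1, so 50 is not a witness.
No listed base is a witness for 73.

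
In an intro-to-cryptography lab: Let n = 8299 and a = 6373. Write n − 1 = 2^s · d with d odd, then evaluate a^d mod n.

3284

n − 1 = 8298 = 2^1 · 4149, so s = 1 and d = 4149.
6373^4149 mod 8299 = 3284.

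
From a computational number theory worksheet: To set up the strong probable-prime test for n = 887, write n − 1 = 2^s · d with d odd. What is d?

Halving: 886 → 443; 443 is odd.
So 886 = 2^1 · 443.

443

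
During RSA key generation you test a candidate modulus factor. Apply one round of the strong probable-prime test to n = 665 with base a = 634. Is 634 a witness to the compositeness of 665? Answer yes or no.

yes

n − 1 = 664 = 2^3 · 83, so s = 3 and d = 83.
x_0 = 634^83 mod 665 = 429.
x_0 is neither 1 nor 664, so continue squaring.
x_1 = 429^2 mod 665 = 501.
x_2 = 501^2 mod 665 = 296.
Reached i = s−1 = 2 without hitting −1: 634 is a Miller–Rabin witness and 665 is composite.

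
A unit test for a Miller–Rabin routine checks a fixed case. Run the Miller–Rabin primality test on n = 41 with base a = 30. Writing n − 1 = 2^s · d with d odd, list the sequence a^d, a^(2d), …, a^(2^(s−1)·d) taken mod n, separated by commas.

n − 1 = 40 = 2^3 · 5, so s = 3 and d = 5.
x_0 = 30^5 mod 41 = 38.
x_1 = 38^2 mod 41 = 9.
x_2 = 9^2 mod 41 = 40.

38, 9, 40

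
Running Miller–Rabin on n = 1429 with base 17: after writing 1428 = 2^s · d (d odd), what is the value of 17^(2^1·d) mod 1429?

1

n − 1 = 1428 = 2^2 · 357, so s = 2 and d = 357.
Repeated squaring mod 1429: 17^1 ≡ 17, 17^2 ≡ 289, 17^4 ≡ 639, 17^8 ≡ 1056, 17^16 ≡ 516, 17^32 ≡ 462, 17^64 ≡ 523, 17^128 ≡ 590, 17^256 ≡ 853.
357 = 256 + 64 + 32 + 4 + 1, so 17^357 ≡ 853·523·462·639·17 ≡ 1428 (mod 1429).
x_0 = 1428.
x_1 = 1428^2 mod 1429 = 1.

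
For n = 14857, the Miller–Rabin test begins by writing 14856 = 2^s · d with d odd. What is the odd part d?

Halving: 14856 → 7428 → 3714 → 1857; 1857 is odd.
So 14856 = 2^3 · 1857.

1857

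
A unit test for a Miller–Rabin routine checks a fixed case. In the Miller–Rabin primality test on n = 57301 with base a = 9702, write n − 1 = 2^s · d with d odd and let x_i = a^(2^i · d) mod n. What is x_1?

1

n − 1 = 57300 = 2^2 · 14325, so s = 2 and d = 14325.
x_0 = 9702^14325 mod 57301 = 57300.
x_1 = 57300^2 mod 57301 = 1.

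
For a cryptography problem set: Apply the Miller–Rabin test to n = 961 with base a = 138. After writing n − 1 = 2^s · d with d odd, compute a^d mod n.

218

n − 1 = 960 = 2^6 · 15, so s = 6 and d = 15.
Repeated squaring mod 961: 138^1 ≡ 138, 138^2 ≡ 785, 138^4 ≡ 224, 138^8 ≡ 204.
15 = 8 + 4 + 2 + 1, so 138^15 ≡ 204·224·785·138 ≡ 218 (mod 961).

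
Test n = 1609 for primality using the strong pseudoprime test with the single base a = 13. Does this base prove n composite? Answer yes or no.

n − 1 = 1608 = 2^3 · 201, so s = 3 and d = 201.
Repeated squaring mod 1609: 13^1 ≡ 13, 13^2 ≡ 169, 13^4 ≡ 1208, 13^8 ≡ 1510, 13^16 ≡ 147, 13^32 ≡ 692, 13^64 ≡ 991, 13^128 ≡ 591.
201 = 128 + 64 + 8 + 1, so 13^201 ≡ 591·991·1510·13 ≡ 1 (mod 1609).
x_0 = 13^201 mod 1609 = 1.
x_0 = 1, so 13 is not a witness.

no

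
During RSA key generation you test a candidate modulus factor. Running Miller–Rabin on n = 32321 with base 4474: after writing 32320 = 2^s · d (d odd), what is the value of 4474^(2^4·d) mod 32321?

n − 1 = 32320 = 2^6 · 505, so s = 6 and d = 505.
x_0 = 4474^505 mod 32321 = 19104.
x_1 = 19104^2 mod 32321 = 26405.
x_2 = 26405^2 mod 32321 = 27734.
x_3 = 27734^2 mod 32321 = 31919.
x_4 = 31919^2 mod 32321 = 32320.

32320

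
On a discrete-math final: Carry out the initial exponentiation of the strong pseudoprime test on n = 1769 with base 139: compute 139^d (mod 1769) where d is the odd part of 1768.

n − 1 = 1768 = 2^3 · 221, so s = 3 and d = 221.
By repeated squaring, 139^221 ≡ 1470 (mod 1769).

1470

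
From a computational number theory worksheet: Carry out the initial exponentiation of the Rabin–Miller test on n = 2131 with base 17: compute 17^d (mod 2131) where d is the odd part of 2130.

2130

n − 1 = 2130 = 2^1 · 1065, so s = 1 and d = 1065.
Repeated squaring mod 2131: 17^1 ≡ 17, 17^2 ≡ 289, 17^4 ≡ 412, 17^8 ≡ 1395, 17^16 ≡ 422, 17^32 ≡ 1211, 17^64 ≡ 393, 17^128 ≡ 1017, 17^256 ≡ 754, 17^512 ≡ 1670, 17^1024 ≡ 1552.
1065 = 1024 + 32 + 8 + 1, so 17^1065 ≡ 1552·1211·1395·17 ≡ 2130 (mod 2131).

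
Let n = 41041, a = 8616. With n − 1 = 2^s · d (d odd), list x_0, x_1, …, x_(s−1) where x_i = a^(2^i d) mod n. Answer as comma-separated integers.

n − 1 = 41040 = 2^4 · 2565, so s = 4 and d = 2565.
x_0 = 8616^2565 mod 41041 = 36763.
x_1 = 36763^2 mod 41041 = 38039.
x_2 = 38039^2 mod 41041 = 24025.
x_3 = 24025^2 mod 41041 = 1.

36763, 38039, 24025, 1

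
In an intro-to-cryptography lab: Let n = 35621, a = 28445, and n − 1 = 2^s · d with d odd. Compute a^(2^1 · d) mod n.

10239

n − 1 = 35620 = 2^2 · 8905, so s = 2 and d = 8905.
Repeated squaring mod 35621: 28445^1 ≡ 28445, 28445^2 ≡ 22631, 28445^4 ≡ 3423, 28445^8 ≡ 33241, 28445^16 ≡ 661, 28445^32 ≡ 9469, 28445^64 ≡ 3904, 28445^128 ≡ 31049, 28445^256 ≡ 29278, 28445^512 ≡ 17540, 28445^1024 ≡ 28644, 28445^2048 ≡ 20243, 28445^4096 ≡ 30686, 28445^8192 ≡ 25082.
8905 = 8192 + 512 + 128 + 64 + 8 + 1, so 28445^8905 ≡ 25082·17540·31049·3904·33241·28445 ≡ 5555 (mod 35621).
x_0 = 5555.
x_1 = 5555^2 mod 35621 = 10239.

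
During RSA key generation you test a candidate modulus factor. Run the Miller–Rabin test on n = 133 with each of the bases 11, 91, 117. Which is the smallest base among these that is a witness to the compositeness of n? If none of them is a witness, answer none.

n − 1 = 132 = 2^2 · 33, so s = 2 and d = 33.
Base 11: x_0 = 11^33 mod 133 = 1. x_0 = 1, so 11 is not a witness.
Base 91: x_0 = 91^33 mod 133 = 84. x_0 is neither 1 nor 132, so continue squaring. x_1 = 84^2 mod 133 = 7. Reached i = s−1 = 1 without hitting −1: 91 is a Miller–Rabin witness and 133 is composite.
Base 117: x_0 = 117^33 mod 133 = 69. x_0 is neither 1 nor 132, so continue squaring. x_1 = 69^2 mod 133 = 106. Reached i = s−1 = 1 without hitting −1: 117 is a Miller–Rabin witness and 133 is composite.
The smallest witness among the given bases is 91.

91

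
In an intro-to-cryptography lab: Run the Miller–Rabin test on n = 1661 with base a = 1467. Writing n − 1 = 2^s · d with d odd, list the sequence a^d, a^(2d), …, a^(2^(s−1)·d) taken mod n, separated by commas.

1123, 430

n − 1 = 1660 = 2^2 · 415, so s = 2 and d = 415.
x_0 = 1467^415 mod 1661 = 1123.
x_1 = 1123^2 mod 1661 = 430.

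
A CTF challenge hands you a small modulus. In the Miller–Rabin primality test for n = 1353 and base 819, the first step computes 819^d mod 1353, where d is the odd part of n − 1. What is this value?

1065

n − 1 = 1352 = 2^3 · 169, so s = 3 and d = 169.
819^169 mod 1353 = 1065.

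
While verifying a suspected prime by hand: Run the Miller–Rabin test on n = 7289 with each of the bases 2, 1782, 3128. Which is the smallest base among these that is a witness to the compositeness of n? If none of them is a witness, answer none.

n − 1 = 7288 = 2^3 · 911, so s = 3 and d = 911.
Base 2: x_0 = 2^911 mod 7289 = 383. x_0 is neither 1 nor 7288, so continue squaring. x_1 = 383^2 mod 7289 = 909. x_2 = 909^2 mod 7289 = 2624. Reached i = s−1 = 2 without hitting −1: 2 is a Miller–Rabin witness and 7289 is composite.
Base 1782: x_0 = 1782^911 mod 7289 = 5951. x_0 is neither 1 nor 7288, so continue squaring. x_1 = 5951^2 mod 7289 = 4439. x_2 = 4439^2 mod 7289 = 2554. Reached i = s−1 = 2 without hitting −1: 1782 is a Miller–Rabin witness and 7289 is composite.
Base 3128: x_0 = 3128^911 mod 7289 = 4593. x_0 is neither 1 nor 7288, so continue squaring. x_1 = 4593^2 mod 7289 = 1283. x_2 = 1283^2 mod 7289 = 6064. Reached i = s−1 = 2 without hitting −1: 3128 is a Miller–Rabin witness and 7289 is composite.
The smallest witness among the given bases is 2.

2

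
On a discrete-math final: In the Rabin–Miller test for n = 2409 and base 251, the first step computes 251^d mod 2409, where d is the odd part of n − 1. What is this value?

515

n − 1 = 2408 = 2^3 · 301, so s = 3 and d = 301.
Repeated squaring mod 2409: 251^1 ≡ 251, 251^2 ≡ 367, 251^4 ≡ 2194, 251^8 ≡ 454, 251^16 ≡ 1351, 251^32 ≡ 1588, 251^64 ≡ 1930, 251^128 ≡ 586, 251^256 ≡ 1318.
301 = 256 + 32 + 8 + 4 + 1, so 251^301 ≡ 1318·1588·454·2194·251 ≡ 515 (mod 2409).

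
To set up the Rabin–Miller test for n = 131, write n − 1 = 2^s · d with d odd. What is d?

65

Halving: 130 → 65; 65 is odd.
So 130 = 2^1 · 65.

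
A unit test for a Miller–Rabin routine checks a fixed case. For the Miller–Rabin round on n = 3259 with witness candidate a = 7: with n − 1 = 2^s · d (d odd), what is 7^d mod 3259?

n − 1 = 3258 = 2^1 · 1629, so s = 1 and d = 1629.
Repeated squaring mod 3259: 7^1 ≡ 7, 7^2 ≡ 49, 7^4 ≡ 2401, 7^8 ≡ 2889, 7^16 ≡ 22, 7^32 ≡ 484, 7^64 ≡ 2867, 7^128 ≡ 491, 7^256 ≡ 3174, 7^512 ≡ 707, 7^1024 ≡ 1222.
1629 = 1024 + 512 + 64 + 16 + 8 + 4 + 1, so 7^1629 ≡ 1222·707·2867·22·2889·2401·7 ≡ 3258 (mod 3259).

3258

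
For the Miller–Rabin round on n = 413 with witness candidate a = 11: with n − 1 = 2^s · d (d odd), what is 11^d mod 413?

n − 1 = 412 = 2^2 · 103, so s = 2 and d = 103.
11^103 mod 413 = 165.

165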